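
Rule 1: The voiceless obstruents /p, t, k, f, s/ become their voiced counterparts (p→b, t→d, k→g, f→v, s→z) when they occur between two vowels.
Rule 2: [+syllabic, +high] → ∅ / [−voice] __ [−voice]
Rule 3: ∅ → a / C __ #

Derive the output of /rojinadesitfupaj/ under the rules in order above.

rojinadezitfubaja

Rule 1 (intervocalic voicing): /s/ is a voiceless obstruent between vowels /e/ and /i/, so it voices to [z]. /p/ is a voiceless obstruent between vowels /u/ and /a/, so it voices to [b]. /rojinadesitfupaj/ → rojinadezitfubaj.
Rule 2 (high vowel syncope): no segment meets the environment; /rojinadezitfubaj/ is unchanged.
Rule 3 (final a-epenthesis): the form ends in the consonant /j/, so [a] is inserted word-finally. /rojinadezitfubaj/ → rojinadezitfubaja.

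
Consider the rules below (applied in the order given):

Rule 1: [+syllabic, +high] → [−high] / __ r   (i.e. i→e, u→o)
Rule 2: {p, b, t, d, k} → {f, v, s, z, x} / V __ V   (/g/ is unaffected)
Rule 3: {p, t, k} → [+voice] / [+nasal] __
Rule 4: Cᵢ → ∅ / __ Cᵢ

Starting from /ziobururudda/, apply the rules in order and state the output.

Rule 1 (pre-rhotic lowering): /u/ is a high vowel immediately before /r/, so it lowers to [o]. /u/ is a high vowel immediately before /r/, so it lowers to [o]. /ziobururudda/ → ziobororudda.
Rule 2 (intervocalic spirantization): /b/ is a stop between vowels /o/ and /o/, so it spirantizes to the fricative [v]. /ziobororudda/ → ziovororudda.
Rule 3 (post-nasal voicing): no segment meets the environment; /ziovororudda/ is unchanged.
Rule 4 (degemination): /dd/ is a geminate; the first /d/ deletes. /ziovororudda/ → ziovororuda.

ziovororuda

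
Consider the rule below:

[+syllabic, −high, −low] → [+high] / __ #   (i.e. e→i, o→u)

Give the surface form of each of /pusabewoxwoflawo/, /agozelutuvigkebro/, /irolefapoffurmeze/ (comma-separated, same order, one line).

/pusabewoxwoflawo/: /o/ is a mid vowel in word-final position, so it raises to [u]. → [pusabewoxwoflawu].
/agozelutuvigkebro/: /o/ is a mid vowel in word-final position, so it raises to [u]. → [agozelutuvigkebru].
/irolefapoffurmeze/: /e/ is a mid vowel in word-final position, so it raises to [i]. → [irolefapoffurmezi].

pusabewoxwoflawu, agozelutuvigkebru, irolefapoffurmezi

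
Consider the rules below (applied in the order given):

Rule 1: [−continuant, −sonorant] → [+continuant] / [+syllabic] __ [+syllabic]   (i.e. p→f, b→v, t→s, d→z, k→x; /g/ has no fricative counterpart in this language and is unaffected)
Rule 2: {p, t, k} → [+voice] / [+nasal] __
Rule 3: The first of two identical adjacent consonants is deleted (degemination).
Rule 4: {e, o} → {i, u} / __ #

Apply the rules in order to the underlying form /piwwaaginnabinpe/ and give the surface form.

piwaaginavinbi

Rule 1 (intervocalic spirantization): /b/ is a stop between vowels /a/ and /i/, so it spirantizes to the fricative [v]. /piwwaaginnabinpe/ → piwwaaginnavinpe.
Rule 2 (post-nasal voicing): /p/ is a voiceless stop immediately after the nasal /n/, so it voices to [b]. /piwwaaginnavinpe/ → piwwaaginnavinbe.
Rule 3 (degemination): /ww/ is a geminate; the first /w/ deletes. /nn/ is a geminate; the first /n/ deletes. /piwwaaginnavinbe/ → piwaaginavinbe.
Rule 4 (final vowel raising): /e/ is a mid vowel in word-final position, so it raises to [i]. /piwaaginavinbe/ → piwaaginavinbi.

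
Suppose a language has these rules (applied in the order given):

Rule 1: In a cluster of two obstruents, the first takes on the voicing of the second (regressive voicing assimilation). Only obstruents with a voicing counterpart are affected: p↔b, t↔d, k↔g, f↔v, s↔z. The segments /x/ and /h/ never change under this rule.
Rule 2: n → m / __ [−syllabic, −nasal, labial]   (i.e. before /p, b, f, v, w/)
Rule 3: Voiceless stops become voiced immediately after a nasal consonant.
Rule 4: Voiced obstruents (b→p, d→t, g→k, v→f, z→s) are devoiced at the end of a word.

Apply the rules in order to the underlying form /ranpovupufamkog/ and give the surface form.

Rule 1 (regressive voicing assimilation): no segment meets the environment; /ranpovupufamkog/ is unchanged.
Rule 2 (nasal place assimilation): /n/ precedes the labial consonant /p/, so it assimilates in place to [m]. /ranpovupufamkog/ → rampovupufamkog.
Rule 3 (post-nasal voicing): /p/ is a voiceless stop immediately after the nasal /m/, so it voices to [b]. /k/ is a voiceless stop immediately after the nasal /m/, so it voices to [g]. /rampovupufamkog/ → rambovupufamgog.
Rule 4 (final devoicing): /g/ is a voiced obstruent in word-final position, so it devoices to [k]. /rambovupufamgog/ → rambovupufamgok.

rambovupufamgok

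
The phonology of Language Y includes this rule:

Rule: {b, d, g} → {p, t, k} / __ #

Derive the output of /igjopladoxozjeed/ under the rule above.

igjopladoxozjeet

/d/ is a voiced stop in word-final position, so it devoices to [t].
The other instances of /g/, /d/ do not occur in the required environment and remain unchanged.
Surface form: [igjopladoxozjeet].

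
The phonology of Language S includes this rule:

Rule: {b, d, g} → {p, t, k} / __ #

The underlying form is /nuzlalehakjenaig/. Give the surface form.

/g/ is a voiced stop in word-final position, so it devoices to [k].
Surface form: [nuzlalehakjenaik].

nuzlalehakjenaik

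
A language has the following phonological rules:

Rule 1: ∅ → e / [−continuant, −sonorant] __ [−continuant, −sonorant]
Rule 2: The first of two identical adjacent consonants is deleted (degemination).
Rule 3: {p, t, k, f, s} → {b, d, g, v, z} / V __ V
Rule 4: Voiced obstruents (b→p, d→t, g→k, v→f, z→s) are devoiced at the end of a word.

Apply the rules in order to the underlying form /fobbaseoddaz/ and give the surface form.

Rule 1 (stop-cluster e-epenthesis): /b/ and /b/ form a stop–stop cluster, so [e] is inserted between them. /d/ and /d/ form a stop–stop cluster, so [e] is inserted between them. /fobbaseoddaz/ → fobebaseodedaz.
Rule 2 (degemination): no segment meets the environment; /fobebaseodedaz/ is unchanged.
Rule 3 (intervocalic voicing): /s/ is a voiceless obstruent between vowels /a/ and /e/, so it voices to [z]. /fobebaseodedaz/ → fobebazeodedaz.
Rule 4 (final devoicing): /z/ is a voiced obstruent in word-final position, so it devoices to [s]. /fobebazeodedaz/ → fobebazeodedas.

fobebazeodedas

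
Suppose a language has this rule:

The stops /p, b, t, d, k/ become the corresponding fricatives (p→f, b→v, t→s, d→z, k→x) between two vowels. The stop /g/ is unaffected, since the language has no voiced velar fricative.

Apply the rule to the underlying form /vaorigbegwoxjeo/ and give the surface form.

vaorigbegwoxjeo

No segment of /vaorigbegwoxjeo/ meets the structural description of the rule, so the form surfaces unchanged.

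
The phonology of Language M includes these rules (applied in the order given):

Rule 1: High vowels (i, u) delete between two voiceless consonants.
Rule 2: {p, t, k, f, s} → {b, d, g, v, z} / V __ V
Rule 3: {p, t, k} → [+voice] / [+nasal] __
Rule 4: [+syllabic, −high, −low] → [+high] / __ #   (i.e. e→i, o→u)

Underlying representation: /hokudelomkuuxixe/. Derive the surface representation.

hogudelomguuxxi

Rule 1 (high vowel syncope): /i/ is a high vowel flanked by voiceless consonants /x/ and /x/, so it deletes. /hokudelomkuuxixe/ → hokudelomkuuxxe.
Rule 2 (intervocalic voicing): /k/ is a voiceless obstruent between vowels /o/ and /u/, so it voices to [g]. /hokudelomkuuxxe/ → hogudelomkuuxxe.
Rule 3 (post-nasal voicing): /k/ is a voiceless stop immediately after the nasal /m/, so it voices to [g]. /hogudelomkuuxxe/ → hogudelomguuxxe.
Rule 4 (final vowel raising): /e/ is a mid vowel in word-final position, so it raises to [i]. /hogudelomguuxxe/ → hogudelomguuxxi.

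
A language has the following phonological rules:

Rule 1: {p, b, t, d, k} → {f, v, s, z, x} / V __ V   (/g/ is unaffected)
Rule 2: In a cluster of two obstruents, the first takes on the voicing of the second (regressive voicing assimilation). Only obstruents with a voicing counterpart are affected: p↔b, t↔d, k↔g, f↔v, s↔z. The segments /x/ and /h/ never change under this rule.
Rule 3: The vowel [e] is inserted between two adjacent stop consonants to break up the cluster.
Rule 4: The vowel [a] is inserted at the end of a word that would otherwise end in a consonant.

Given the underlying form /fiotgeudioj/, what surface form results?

fiodegeuzioja

Rule 1 (intervocalic spirantization): /d/ is a stop between vowels /u/ and /i/, so it spirantizes to the fricative [z]. /fiotgeudioj/ → fiotgeuzioj.
Rule 2 (regressive voicing assimilation): /t/ precedes the voiced obstruent /g/, so it voices to [d] by assimilation. /fiotgeuzioj/ → fiodgeuzioj.
Rule 3 (stop-cluster e-epenthesis): /d/ and /g/ form a stop–stop cluster, so [e] is inserted between them. /fiodgeuzioj/ → fiodegeuzioj.
Rule 4 (final a-epenthesis): the form ends in the consonant /j/, so [a] is inserted word-finally. /fiodegeuzioj/ → fiodegeuzioja.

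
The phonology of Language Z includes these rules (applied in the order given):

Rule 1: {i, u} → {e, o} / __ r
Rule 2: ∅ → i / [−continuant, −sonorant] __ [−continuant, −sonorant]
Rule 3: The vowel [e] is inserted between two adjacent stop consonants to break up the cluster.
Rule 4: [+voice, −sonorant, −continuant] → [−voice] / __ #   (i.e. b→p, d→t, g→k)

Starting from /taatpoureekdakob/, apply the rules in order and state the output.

taatipooreekidakop

Rule 1 (pre-rhotic lowering): /u/ is a high vowel immediately before /r/, so it lowers to [o]. /taatpoureekdakob/ → taatpooreekdakob.
Rule 2 (stop-cluster i-epenthesis): /t/ and /p/ form a stop–stop cluster, so [i] is inserted between them. /k/ and /d/ form a stop–stop cluster, so [i] is inserted between them. /taatpooreekdakob/ → taatipooreekidakob.
Rule 3 (stop-cluster e-epenthesis): no segment meets the environment; /taatipooreekidakob/ is unchanged.
Rule 4 (final devoicing): /b/ is a voiced stop in word-final position, so it devoices to [p]. /taatipooreekidakob/ → taatipooreekidakop.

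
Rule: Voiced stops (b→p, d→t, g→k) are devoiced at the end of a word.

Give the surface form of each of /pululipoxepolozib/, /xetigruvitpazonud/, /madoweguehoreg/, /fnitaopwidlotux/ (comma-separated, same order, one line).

pululipoxepolozip, xetigruvitpazonut, madoweguehorek, fnitaopwidlotux

/pululipoxepolozib/: /b/ is a voiced stop in word-final position, so it devoices to [p]. → [pululipoxepolozip].
/xetigruvitpazonud/: /d/ is a voiced stop in word-final position, so it devoices to [t]. → [xetigruvitpazonut].
/madoweguehoreg/: /g/ is a voiced stop in word-final position, so it devoices to [k]. → [madoweguehorek].
/fnitaopwidlotux/: the rule's environment is not met; surfaces unchanged as [fnitaopwidlotux].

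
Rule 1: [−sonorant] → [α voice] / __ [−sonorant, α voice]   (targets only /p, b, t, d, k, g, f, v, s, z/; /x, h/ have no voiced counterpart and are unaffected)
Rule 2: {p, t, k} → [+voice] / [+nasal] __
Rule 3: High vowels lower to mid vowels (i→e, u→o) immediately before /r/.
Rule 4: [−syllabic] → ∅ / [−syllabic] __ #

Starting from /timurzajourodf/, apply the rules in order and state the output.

timorzajoorot

Rule 1 (regressive voicing assimilation): /d/ precedes the voiceless obstruent /f/, so it devoices to [t] by assimilation. /timurzajourodf/ → timurzajourotf.
Rule 2 (post-nasal voicing): no segment meets the environment; /timurzajourotf/ is unchanged.
Rule 3 (pre-rhotic lowering): /u/ is a high vowel immediately before /r/, so it lowers to [o]. /u/ is a high vowel immediately before /r/, so it lowers to [o]. /timurzajourotf/ → timorzajoorotf.
Rule 4 (final cluster simplification): /f/ is the second consonant of a word-final cluster /tf/, so it deletes. /timorzajoorotf/ → timorzajoorot.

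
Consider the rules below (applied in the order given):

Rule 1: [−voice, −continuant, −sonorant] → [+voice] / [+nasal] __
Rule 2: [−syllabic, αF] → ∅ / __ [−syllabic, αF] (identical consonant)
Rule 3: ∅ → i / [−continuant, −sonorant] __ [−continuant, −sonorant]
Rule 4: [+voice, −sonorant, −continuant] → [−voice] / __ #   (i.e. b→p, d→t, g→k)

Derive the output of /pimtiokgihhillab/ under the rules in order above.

pimdiokigihilap

Rule 1 (post-nasal voicing): /t/ is a voiceless stop immediately after the nasal /m/, so it voices to [d]. /pimtiokgihhillab/ → pimdiokgihhillab.
Rule 2 (degemination): /hh/ is a geminate; the first /h/ deletes. /ll/ is a geminate; the first /l/ deletes. /pimdiokgihhillab/ → pimdiokgihilab.
Rule 3 (stop-cluster i-epenthesis): /k/ and /g/ form a stop–stop cluster, so [i] is inserted between them. /pimdiokgihilab/ → pimdiokigihilab.
Rule 4 (final devoicing): /b/ is a voiced stop in word-final position, so it devoices to [p]. /pimdiokigihilab/ → pimdiokigihilap.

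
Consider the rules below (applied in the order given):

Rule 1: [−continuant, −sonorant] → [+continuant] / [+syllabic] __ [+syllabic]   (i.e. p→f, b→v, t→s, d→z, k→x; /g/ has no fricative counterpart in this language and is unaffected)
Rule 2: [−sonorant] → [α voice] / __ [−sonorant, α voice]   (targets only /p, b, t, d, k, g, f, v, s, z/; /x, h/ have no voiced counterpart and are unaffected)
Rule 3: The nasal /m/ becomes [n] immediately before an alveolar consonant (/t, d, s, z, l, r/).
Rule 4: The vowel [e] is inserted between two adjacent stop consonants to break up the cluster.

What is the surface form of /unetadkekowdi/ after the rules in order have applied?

unesatekexowdi

Rule 1 (intervocalic spirantization): /t/ is a stop between vowels /e/ and /a/, so it spirantizes to the fricative [s]. /k/ is a stop between vowels /e/ and /o/, so it spirantizes to the fricative [x]. /unetadkekowdi/ → unesadkexowdi.
Rule 2 (regressive voicing assimilation): /d/ precedes the voiceless obstruent /k/, so it devoices to [t] by assimilation. /unesadkexowdi/ → unesatkexowdi.
Rule 3 (nasal place assimilation): no segment meets the environment; /unesatkexowdi/ is unchanged.
Rule 4 (stop-cluster e-epenthesis): /t/ and /k/ form a stop–stop cluster, so [e] is inserted between them. /unesatkexowdi/ → unesatekexowdi.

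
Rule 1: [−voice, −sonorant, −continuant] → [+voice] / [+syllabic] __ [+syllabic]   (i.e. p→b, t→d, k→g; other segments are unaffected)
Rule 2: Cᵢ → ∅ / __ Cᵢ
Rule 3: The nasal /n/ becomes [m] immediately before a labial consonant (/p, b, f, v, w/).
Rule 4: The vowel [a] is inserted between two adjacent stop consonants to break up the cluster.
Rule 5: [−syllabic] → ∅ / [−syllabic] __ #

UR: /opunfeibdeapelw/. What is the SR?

Rule 1 (intervocalic voicing): /p/ is a voiceless stop between vowels /o/ and /u/, so it voices to [b]. /p/ is a voiceless stop between vowels /a/ and /e/, so it voices to [b]. /opunfeibdeapelw/ → obunfeibdeabelw.
Rule 2 (degemination): no segment meets the environment; /obunfeibdeabelw/ is unchanged.
Rule 3 (nasal place assimilation): /n/ precedes the labial consonant /f/, so it assimilates in place to [m]. /obunfeibdeabelw/ → obumfeibdeabelw.
Rule 4 (stop-cluster a-epenthesis): /b/ and /d/ form a stop–stop cluster, so [a] is inserted between them. /obumfeibdeabelw/ → obumfeibadeabelw.
Rule 5 (final cluster simplification): /w/ is the second consonant of a word-final cluster /lw/, so it deletes. /obumfeibadeabelw/ → obumfeibadeabel.

obumfeibadeabel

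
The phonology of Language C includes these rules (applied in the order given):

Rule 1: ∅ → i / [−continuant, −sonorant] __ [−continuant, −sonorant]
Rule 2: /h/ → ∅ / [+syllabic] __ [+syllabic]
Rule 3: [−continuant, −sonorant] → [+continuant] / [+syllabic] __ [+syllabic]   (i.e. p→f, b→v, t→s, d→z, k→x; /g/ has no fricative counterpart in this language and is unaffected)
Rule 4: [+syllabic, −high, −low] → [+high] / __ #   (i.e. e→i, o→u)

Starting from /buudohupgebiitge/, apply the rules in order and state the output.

Rule 1 (stop-cluster i-epenthesis): /p/ and /g/ form a stop–stop cluster, so [i] is inserted between them. /t/ and /g/ form a stop–stop cluster, so [i] is inserted between them. /buudohupgebiitge/ → buudohupigebiitige.
Rule 2 (intervocalic h-deletion): /h/ occurs between vowels /o/ and /u/, so it deletes. /buudohupigebiitige/ → buudoupigebiitige.
Rule 3 (intervocalic spirantization): /d/ is a stop between vowels /u/ and /o/, so it spirantizes to the fricative [z]. /p/ is a stop between vowels /u/ and /i/, so it spirantizes to the fricative [f]. /b/ is a stop between vowels /e/ and /i/, so it spirantizes to the fricative [v]. /t/ is a stop between vowels /i/ and /i/, so it spirantizes to the fricative [s]. /buudoupigebiitige/ → buuzoufigeviisige.
Rule 4 (final vowel raising): /e/ is a mid vowel in word-final position, so it raises to [i]. /buuzoufigeviisige/ → buuzoufigeviisigi.

buuzoufigeviisigi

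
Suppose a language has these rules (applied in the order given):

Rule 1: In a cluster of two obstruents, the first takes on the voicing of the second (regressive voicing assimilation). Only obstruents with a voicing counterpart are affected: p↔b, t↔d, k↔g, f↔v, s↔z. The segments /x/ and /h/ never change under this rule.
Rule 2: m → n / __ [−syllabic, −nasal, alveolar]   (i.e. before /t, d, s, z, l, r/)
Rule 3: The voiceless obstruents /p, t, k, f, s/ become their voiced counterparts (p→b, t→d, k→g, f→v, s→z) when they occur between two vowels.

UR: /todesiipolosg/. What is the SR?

todeziibolozg

Rule 1 (regressive voicing assimilation): /s/ precedes the voiced obstruent /g/, so it voices to [z] by assimilation. /todesiipolosg/ → todesiipolozg.
Rule 2 (nasal place assimilation): no segment meets the environment; /todesiipolozg/ is unchanged.
Rule 3 (intervocalic voicing): /s/ is a voiceless obstruent between vowels /e/ and /i/, so it voices to [z]. /p/ is a voiceless obstruent between vowels /i/ and /o/, so it voices to [b]. /todesiipolozg/ → todeziibolozg.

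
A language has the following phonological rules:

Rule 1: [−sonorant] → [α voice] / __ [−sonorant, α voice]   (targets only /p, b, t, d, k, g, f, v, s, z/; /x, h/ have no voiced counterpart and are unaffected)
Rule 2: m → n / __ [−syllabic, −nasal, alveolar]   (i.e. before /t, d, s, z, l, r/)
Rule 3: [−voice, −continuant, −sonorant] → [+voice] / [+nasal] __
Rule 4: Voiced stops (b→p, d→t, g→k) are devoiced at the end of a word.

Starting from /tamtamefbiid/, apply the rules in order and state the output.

Rule 1 (regressive voicing assimilation): /f/ precedes the voiced obstruent /b/, so it voices to [v] by assimilation. /tamtamefbiid/ → tamtamevbiid.
Rule 2 (nasal place assimilation): /m/ precedes the alveolar consonant /t/, so it assimilates in place to [n]. /tamtamevbiid/ → tantamevbiid.
Rule 3 (post-nasal voicing): /t/ is a voiceless stop immediately after the nasal /n/, so it voices to [d]. /tantamevbiid/ → tandamevbiid.
Rule 4 (final devoicing): /d/ is a voiced stop in word-final position, so it devoices to [t]. /tandamevbiid/ → tandamevbiit.

tandamevbiit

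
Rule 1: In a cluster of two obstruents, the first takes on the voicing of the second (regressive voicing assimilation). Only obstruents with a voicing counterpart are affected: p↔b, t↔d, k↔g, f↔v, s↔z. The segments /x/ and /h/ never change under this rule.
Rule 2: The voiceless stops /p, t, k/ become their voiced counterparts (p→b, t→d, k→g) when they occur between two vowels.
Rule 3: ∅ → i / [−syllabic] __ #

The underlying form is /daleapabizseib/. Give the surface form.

Rule 1 (regressive voicing assimilation): /z/ precedes the voiceless obstruent /s/, so it devoices to [s] by assimilation. /daleapabizseib/ → daleapabisseib.
Rule 2 (intervocalic voicing): /p/ is a voiceless stop between vowels /a/ and /a/, so it voices to [b]. /daleapabisseib/ → daleababisseib.
Rule 3 (final i-epenthesis): the form ends in the consonant /b/, so [i] is inserted word-finally. /daleababisseib/ → daleababisseibi.

daleababisseibi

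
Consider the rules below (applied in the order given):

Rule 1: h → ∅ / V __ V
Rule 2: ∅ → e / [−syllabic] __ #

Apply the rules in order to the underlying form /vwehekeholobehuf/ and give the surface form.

vweekeolobeufe

Rule 1 (intervocalic h-deletion): /h/ occurs between vowels /e/ and /e/, so it deletes. /h/ occurs between vowels /e/ and /o/, so it deletes. /h/ occurs between vowels /e/ and /u/, so it deletes. /vwehekeholobehuf/ → vweekeolobeuf.
Rule 2 (final e-epenthesis): the form ends in the consonant /f/, so [e] is inserted word-finally. /vweekeolobeuf/ → vweekeolobeufe.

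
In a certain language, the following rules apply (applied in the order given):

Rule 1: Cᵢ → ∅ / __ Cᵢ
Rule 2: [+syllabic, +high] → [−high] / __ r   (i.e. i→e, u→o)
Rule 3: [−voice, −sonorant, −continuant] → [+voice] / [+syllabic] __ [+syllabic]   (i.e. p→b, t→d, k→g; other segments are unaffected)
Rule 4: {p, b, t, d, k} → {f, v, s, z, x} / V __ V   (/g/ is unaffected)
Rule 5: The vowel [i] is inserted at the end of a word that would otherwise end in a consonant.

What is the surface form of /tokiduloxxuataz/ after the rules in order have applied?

togizuloxuazazi

Rule 1 (degemination): /xx/ is a geminate; the first /x/ deletes. /tokiduloxxuataz/ → tokiduloxuataz.
Rule 2 (pre-rhotic lowering): no segment meets the environment; /tokiduloxuataz/ is unchanged.
Rule 3 (intervocalic voicing): /k/ is a voiceless stop between vowels /o/ and /i/, so it voices to [g]. /t/ is a voiceless stop between vowels /a/ and /a/, so it voices to [d]. /tokiduloxuataz/ → togiduloxuadaz.
Rule 4 (intervocalic spirantization): /d/ is a stop between vowels /i/ and /u/, so it spirantizes to the fricative [z]. /d/ is a stop between vowels /a/ and /a/, so it spirantizes to the fricative [z]. /togiduloxuadaz/ → togizuloxuazaz.
Rule 5 (final i-epenthesis): the form ends in the consonant /z/, so [i] is inserted word-finally. /togizuloxuazaz/ → togizuloxuazazi.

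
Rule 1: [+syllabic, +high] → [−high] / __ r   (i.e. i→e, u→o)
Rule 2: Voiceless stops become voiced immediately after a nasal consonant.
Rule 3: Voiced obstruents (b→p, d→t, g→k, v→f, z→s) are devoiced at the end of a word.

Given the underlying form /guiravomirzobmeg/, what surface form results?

gueravomerzobmek

Rule 1 (pre-rhotic lowering): /i/ is a high vowel immediately before /r/, so it lowers to [e]. /i/ is a high vowel immediately before /r/, so it lowers to [e]. /guiravomirzobmeg/ → gueravomerzobmeg.
Rule 2 (post-nasal voicing): no segment meets the environment; /gueravomerzobmeg/ is unchanged.
Rule 3 (final devoicing): /g/ is a voiced obstruent in word-final position, so it devoices to [k]. /gueravomerzobmeg/ → gueravomerzobmek.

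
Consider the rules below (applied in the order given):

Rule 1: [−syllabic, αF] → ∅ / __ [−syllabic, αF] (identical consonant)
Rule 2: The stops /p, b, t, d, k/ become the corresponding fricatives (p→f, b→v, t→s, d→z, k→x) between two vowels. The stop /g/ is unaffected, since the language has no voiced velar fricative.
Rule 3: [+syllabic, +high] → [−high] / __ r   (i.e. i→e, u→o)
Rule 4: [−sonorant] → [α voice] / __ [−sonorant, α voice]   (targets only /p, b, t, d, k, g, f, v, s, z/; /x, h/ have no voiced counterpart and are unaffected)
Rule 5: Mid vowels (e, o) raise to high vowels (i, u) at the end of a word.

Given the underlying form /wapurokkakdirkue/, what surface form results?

waforoxagderkui

Rule 1 (degemination): /kk/ is a geminate; the first /k/ deletes. /wapurokkakdirkue/ → wapurokakdirkue.
Rule 2 (intervocalic spirantization): /p/ is a stop between vowels /a/ and /u/, so it spirantizes to the fricative [f]. /k/ is a stop between vowels /o/ and /a/, so it spirantizes to the fricative [x]. /wapurokakdirkue/ → wafuroxakdirkue.
Rule 3 (pre-rhotic lowering): /u/ is a high vowel immediately before /r/, so it lowers to [o]. /i/ is a high vowel immediately before /r/, so it lowers to [e]. /wafuroxakdirkue/ → waforoxakderkue.
Rule 4 (regressive voicing assimilation): /k/ precedes the voiced obstruent /d/, so it voices to [g] by assimilation. /waforoxakderkue/ → waforoxagderkue.
Rule 5 (final vowel raising): /e/ is a mid vowel in word-final position, so it raises to [i]. /waforoxagderkue/ → waforoxagderkui.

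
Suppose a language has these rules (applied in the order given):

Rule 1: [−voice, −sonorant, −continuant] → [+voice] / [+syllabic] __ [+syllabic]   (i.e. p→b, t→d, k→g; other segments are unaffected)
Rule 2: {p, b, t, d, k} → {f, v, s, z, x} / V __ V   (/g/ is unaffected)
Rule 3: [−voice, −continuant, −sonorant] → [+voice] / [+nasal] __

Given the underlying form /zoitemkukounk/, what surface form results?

zoizemgugoung

Rule 1 (intervocalic voicing): /t/ is a voiceless stop between vowels /i/ and /e/, so it voices to [d]. /k/ is a voiceless stop between vowels /u/ and /o/, so it voices to [g]. /zoitemkukounk/ → zoidemkugounk.
Rule 2 (intervocalic spirantization): /d/ is a stop between vowels /i/ and /e/, so it spirantizes to the fricative [z]. /zoidemkugounk/ → zoizemkugounk.
Rule 3 (post-nasal voicing): /k/ is a voiceless stop immediately after the nasal /m/, so it voices to [g]. /k/ is a voiceless stop immediately after the nasal /n/, so it voices to [g]. /zoizemkugounk/ → zoizemgugoung.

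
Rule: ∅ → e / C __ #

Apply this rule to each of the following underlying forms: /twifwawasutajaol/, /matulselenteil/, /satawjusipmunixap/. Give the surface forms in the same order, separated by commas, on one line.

twifwawasutajaole, matulselenteile, satawjusipmunixape

/twifwawasutajaol/: the form ends in the consonant /l/, so [e] is inserted word-finally. → [twifwawasutajaole].
/matulselenteil/: the form ends in the consonant /l/, so [e] is inserted word-finally. → [matulselenteile].
/satawjusipmunixap/: the form ends in the consonant /p/, so [e] is inserted word-finally. → [satawjusipmunixape].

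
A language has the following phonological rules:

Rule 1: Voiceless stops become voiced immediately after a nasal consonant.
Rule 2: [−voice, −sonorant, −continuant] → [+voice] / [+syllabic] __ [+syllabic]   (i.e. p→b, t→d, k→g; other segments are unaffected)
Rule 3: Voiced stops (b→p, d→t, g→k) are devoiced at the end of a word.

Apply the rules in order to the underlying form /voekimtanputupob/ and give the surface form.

Rule 1 (post-nasal voicing): /t/ is a voiceless stop immediately after the nasal /m/, so it voices to [d]. /p/ is a voiceless stop immediately after the nasal /n/, so it voices to [b]. /voekimtanputupob/ → voekimdanbutupob.
Rule 2 (intervocalic voicing): /k/ is a voiceless stop between vowels /e/ and /i/, so it voices to [g]. /t/ is a voiceless stop between vowels /u/ and /u/, so it voices to [d]. /p/ is a voiceless stop between vowels /u/ and /o/, so it voices to [b]. /voekimdanbutupob/ → voegimdanbudubob.
Rule 3 (final devoicing): /b/ is a voiced stop in word-final position, so it devoices to [p]. /voegimdanbudubob/ → voegimdanbudubop.

voegimdanbudubop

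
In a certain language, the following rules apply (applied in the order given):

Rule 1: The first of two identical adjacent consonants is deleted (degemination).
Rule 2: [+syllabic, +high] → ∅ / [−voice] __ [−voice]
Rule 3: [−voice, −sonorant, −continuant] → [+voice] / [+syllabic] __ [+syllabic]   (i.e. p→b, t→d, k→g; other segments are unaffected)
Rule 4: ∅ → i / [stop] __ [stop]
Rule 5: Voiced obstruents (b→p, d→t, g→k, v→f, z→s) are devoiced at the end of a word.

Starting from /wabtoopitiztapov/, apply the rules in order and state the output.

wabitoopitiztabof

Rule 1 (degemination): no segment meets the environment; /wabtoopitiztapov/ is unchanged.
Rule 2 (high vowel syncope): /i/ is a high vowel flanked by voiceless consonants /p/ and /t/, so it deletes. /wabtoopitiztapov/ → wabtooptiztapov.
Rule 3 (intervocalic voicing): /p/ is a voiceless stop between vowels /a/ and /o/, so it voices to [b]. /wabtooptiztapov/ → wabtooptiztabov.
Rule 4 (stop-cluster i-epenthesis): /b/ and /t/ form a stop–stop cluster, so [i] is inserted between them. /p/ and /t/ form a stop–stop cluster, so [i] is inserted between them. /wabtooptiztabov/ → wabitoopitiztabov.
Rule 5 (final devoicing): /v/ is a voiced obstruent in word-final position, so it devoices to [f]. /wabitoopitiztabov/ → wabitoopitiztabof.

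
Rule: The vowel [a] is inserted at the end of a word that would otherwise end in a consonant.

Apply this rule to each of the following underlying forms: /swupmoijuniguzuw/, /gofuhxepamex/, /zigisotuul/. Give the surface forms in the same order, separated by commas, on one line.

/swupmoijuniguzuw/: the form ends in the consonant /w/, so [a] is inserted word-finally. → [swupmoijuniguzuwa].
/gofuhxepamex/: the form ends in the consonant /x/, so [a] is inserted word-finally. → [gofuhxepamexa].
/zigisotuul/: the form ends in the consonant /l/, so [a] is inserted word-finally. → [zigisotuula].

swupmoijuniguzuwa, gofuhxepamexa, zigisotuula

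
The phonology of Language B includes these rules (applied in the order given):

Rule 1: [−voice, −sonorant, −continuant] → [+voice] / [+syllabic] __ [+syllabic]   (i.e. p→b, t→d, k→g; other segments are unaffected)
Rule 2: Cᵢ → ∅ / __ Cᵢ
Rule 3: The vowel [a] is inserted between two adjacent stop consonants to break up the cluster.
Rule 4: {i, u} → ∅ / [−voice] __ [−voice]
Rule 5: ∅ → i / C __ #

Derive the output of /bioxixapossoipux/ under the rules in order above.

Rule 1 (intervocalic voicing): /p/ is a voiceless stop between vowels /a/ and /o/, so it voices to [b]. /p/ is a voiceless stop between vowels /i/ and /u/, so it voices to [b]. /bioxixapossoipux/ → bioxixabossoibux.
Rule 2 (degemination): /ss/ is a geminate; the first /s/ deletes. /bioxixabossoibux/ → bioxixabosoibux.
Rule 3 (stop-cluster a-epenthesis): no segment meets the environment; /bioxixabosoibux/ is unchanged.
Rule 4 (high vowel syncope): /i/ is a high vowel flanked by voiceless consonants /x/ and /x/, so it deletes. /bioxixabosoibux/ → bioxxabosoibux.
Rule 5 (final i-epenthesis): the form ends in the consonant /x/, so [i] is inserted word-finally. /bioxxabosoibux/ → bioxxabosoibuxi.

bioxxabosoibuxi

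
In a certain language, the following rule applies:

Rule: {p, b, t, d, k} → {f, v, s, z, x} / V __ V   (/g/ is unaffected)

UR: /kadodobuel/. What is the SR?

Scanning /kadodobuel/: /k/ at position 1 is not in the conditioning environment; /d/ is a stop between vowels /a/ and /o/, so it spirantizes to the fricative [z]; /d/ is a stop between vowels /o/ and /o/, so it spirantizes to the fricative [z]; /b/ is a stop between vowels /o/ and /u/, so it spirantizes to the fricative [v].
Result: [kazozovuel].

kazozovuel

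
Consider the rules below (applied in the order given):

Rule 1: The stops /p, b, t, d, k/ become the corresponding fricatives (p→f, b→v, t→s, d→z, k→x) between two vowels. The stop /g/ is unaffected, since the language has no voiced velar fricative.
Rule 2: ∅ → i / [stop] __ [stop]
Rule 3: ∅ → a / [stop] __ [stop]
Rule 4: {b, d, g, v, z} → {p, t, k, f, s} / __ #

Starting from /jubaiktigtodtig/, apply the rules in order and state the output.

juvaikitigitoditik

Rule 1 (intervocalic spirantization): /b/ is a stop between vowels /u/ and /a/, so it spirantizes to the fricative [v]. /jubaiktigtodtig/ → juvaiktigtodtig.
Rule 2 (stop-cluster i-epenthesis): /k/ and /t/ form a stop–stop cluster, so [i] is inserted between them. /g/ and /t/ form a stop–stop cluster, so [i] is inserted between them. /d/ and /t/ form a stop–stop cluster, so [i] is inserted between them. /juvaiktigtodtig/ → juvaikitigitoditig.
Rule 3 (stop-cluster a-epenthesis): no segment meets the environment; /juvaikitigitoditig/ is unchanged.
Rule 4 (final devoicing): /g/ is a voiced obstruent in word-final position, so it devoices to [k]. /juvaikitigitoditig/ → juvaikitigitoditik.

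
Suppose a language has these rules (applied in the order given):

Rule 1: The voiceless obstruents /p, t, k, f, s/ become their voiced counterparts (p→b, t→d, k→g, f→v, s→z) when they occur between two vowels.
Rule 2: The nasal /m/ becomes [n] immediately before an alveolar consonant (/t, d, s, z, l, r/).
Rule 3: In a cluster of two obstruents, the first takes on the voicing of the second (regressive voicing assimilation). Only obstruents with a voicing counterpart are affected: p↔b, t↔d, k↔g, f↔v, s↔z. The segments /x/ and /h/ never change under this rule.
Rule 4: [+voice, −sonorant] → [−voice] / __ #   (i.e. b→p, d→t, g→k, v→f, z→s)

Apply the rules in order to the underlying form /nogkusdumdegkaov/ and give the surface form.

nokkuzdundekkaof

Rule 1 (intervocalic voicing): no segment meets the environment; /nogkusdumdegkaov/ is unchanged.
Rule 2 (nasal place assimilation): /m/ precedes the alveolar consonant /d/, so it assimilates in place to [n]. /nogkusdumdegkaov/ → nogkusdundegkaov.
Rule 3 (regressive voicing assimilation): /g/ precedes the voiceless obstruent /k/, so it devoices to [k] by assimilation. /s/ precedes the voiced obstruent /d/, so it voices to [z] by assimilation. /g/ precedes the voiceless obstruent /k/, so it devoices to [k] by assimilation. /nogkusdundegkaov/ → nokkuzdundekkaov.
Rule 4 (final devoicing): /v/ is a voiced obstruent in word-final position, so it devoices to [f]. /nokkuzdundekkaov/ → nokkuzdundekkaof.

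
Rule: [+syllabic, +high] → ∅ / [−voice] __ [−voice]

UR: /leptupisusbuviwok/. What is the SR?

leptpssbuviwok

/u/ is a high vowel flanked by voiceless consonants /t/ and /p/, so it deletes.
/i/ is a high vowel flanked by voiceless consonants /p/ and /s/, so it deletes.
/u/ is a high vowel flanked by voiceless consonants /s/ and /s/, so it deletes.
Surface form: [leptpssbuviwok].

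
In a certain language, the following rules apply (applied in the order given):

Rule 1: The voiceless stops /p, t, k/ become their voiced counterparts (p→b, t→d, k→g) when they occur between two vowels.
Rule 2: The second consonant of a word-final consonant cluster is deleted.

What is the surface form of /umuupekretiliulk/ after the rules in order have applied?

umuubekrediliul

Rule 1 (intervocalic voicing): /p/ is a voiceless stop between vowels /u/ and /e/, so it voices to [b]. /t/ is a voiceless stop between vowels /e/ and /i/, so it voices to [d]. /umuupekretiliulk/ → umuubekrediliulk.
Rule 2 (final cluster simplification): /k/ is the second consonant of a word-final cluster /lk/, so it deletes. /umuubekrediliulk/ → umuubekrediliul.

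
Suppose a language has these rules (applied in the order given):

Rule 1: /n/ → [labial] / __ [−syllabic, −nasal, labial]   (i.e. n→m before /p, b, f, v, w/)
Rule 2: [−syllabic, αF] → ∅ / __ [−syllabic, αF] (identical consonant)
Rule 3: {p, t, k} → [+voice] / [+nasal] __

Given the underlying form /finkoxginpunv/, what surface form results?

fingoxgimbumv

Rule 1 (nasal place assimilation): /n/ precedes the labial consonant /p/, so it assimilates in place to [m]. /n/ precedes the labial consonant /v/, so it assimilates in place to [m]. /finkoxginpunv/ → finkoxgimpumv.
Rule 2 (degemination): no segment meets the environment; /finkoxgimpumv/ is unchanged.
Rule 3 (post-nasal voicing): /k/ is a voiceless stop immediately after the nasal /n/, so it voices to [g]. /p/ is a voiceless stop immediately after the nasal /m/, so it voices to [b]. /finkoxgimpumv/ → fingoxgimbumv.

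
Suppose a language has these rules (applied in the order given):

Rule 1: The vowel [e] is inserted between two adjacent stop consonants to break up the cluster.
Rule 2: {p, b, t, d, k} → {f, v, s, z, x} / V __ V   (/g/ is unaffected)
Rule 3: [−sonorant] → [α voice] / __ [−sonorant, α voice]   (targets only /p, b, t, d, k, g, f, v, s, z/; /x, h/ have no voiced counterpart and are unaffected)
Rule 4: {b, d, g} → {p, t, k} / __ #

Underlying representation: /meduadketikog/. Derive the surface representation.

mezuazexesixok

Rule 1 (stop-cluster e-epenthesis): /d/ and /k/ form a stop–stop cluster, so [e] is inserted between them. /meduadketikog/ → meduadeketikog.
Rule 2 (intervocalic spirantization): /d/ is a stop between vowels /e/ and /u/, so it spirantizes to the fricative [z]. /d/ is a stop between vowels /a/ and /e/, so it spirantizes to the fricative [z]. /k/ is a stop between vowels /e/ and /e/, so it spirantizes to the fricative [x]. /t/ is a stop between vowels /e/ and /i/, so it spirantizes to the fricative [s]. /k/ is a stop between vowels /i/ and /o/, so it spirantizes to the fricative [x]. /meduadeketikog/ → mezuazexesixog.
Rule 3 (regressive voicing assimilation): no segment meets the environment; /mezuazexesixog/ is unchanged.
Rule 4 (final devoicing): /g/ is a voiced stop in word-final position, so it devoices to [k]. /mezuazexesixog/ → mezuazexesixok.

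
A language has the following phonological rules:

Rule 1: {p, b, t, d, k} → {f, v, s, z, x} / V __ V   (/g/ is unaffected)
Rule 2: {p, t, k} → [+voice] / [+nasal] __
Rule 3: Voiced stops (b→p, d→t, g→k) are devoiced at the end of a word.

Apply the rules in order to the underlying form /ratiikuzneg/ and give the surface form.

Rule 1 (intervocalic spirantization): /t/ is a stop between vowels /a/ and /i/, so it spirantizes to the fricative [s]. /k/ is a stop between vowels /i/ and /u/, so it spirantizes to the fricative [x]. /ratiikuzneg/ → rasiixuzneg.
Rule 2 (post-nasal voicing): no segment meets the environment; /rasiixuzneg/ is unchanged.
Rule 3 (final devoicing): /g/ is a voiced stop in word-final position, so it devoices to [k]. /rasiixuzneg/ → rasiixuznek.

rasiixuznek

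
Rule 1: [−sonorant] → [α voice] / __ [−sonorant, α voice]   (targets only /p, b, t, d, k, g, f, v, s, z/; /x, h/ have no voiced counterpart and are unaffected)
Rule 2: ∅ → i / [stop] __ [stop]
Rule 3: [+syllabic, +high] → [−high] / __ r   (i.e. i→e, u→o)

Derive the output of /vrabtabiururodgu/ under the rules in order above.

vrapitabiororodigu

Rule 1 (regressive voicing assimilation): /b/ precedes the voiceless obstruent /t/, so it devoices to [p] by assimilation. /vrabtabiururodgu/ → vraptabiururodgu.
Rule 2 (stop-cluster i-epenthesis): /p/ and /t/ form a stop–stop cluster, so [i] is inserted between them. /d/ and /g/ form a stop–stop cluster, so [i] is inserted between them. /vraptabiururodgu/ → vrapitabiururodigu.
Rule 3 (pre-rhotic lowering): /u/ is a high vowel immediately before /r/, so it lowers to [o]. /u/ is a high vowel immediately before /r/, so it lowers to [o]. /vrapitabiururodigu/ → vrapitabiororodigu.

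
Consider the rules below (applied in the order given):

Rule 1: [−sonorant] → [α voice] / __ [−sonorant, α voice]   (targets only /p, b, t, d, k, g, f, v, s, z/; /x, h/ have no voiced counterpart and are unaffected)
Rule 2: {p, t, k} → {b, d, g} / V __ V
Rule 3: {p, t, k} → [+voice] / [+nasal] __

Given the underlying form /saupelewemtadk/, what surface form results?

Rule 1 (regressive voicing assimilation): /d/ precedes the voiceless obstruent /k/, so it devoices to [t] by assimilation. /saupelewemtadk/ → saupelewemtatk.
Rule 2 (intervocalic voicing): /p/ is a voiceless stop between vowels /u/ and /e/, so it voices to [b]. /saupelewemtatk/ → saubelewemtatk.
Rule 3 (post-nasal voicing): /t/ is a voiceless stop immediately after the nasal /m/, so it voices to [d]. /saubelewemtatk/ → saubelewemdatk.

saubelewemdatk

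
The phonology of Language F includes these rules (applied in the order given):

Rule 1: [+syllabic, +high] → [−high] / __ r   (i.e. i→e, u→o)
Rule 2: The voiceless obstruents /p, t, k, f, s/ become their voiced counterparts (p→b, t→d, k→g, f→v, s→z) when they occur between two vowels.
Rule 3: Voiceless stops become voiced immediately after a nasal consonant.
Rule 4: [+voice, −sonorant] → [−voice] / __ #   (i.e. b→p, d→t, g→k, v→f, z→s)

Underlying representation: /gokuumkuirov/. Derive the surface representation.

goguumguerof

Rule 1 (pre-rhotic lowering): /i/ is a high vowel immediately before /r/, so it lowers to [e]. /gokuumkuirov/ → gokuumkuerov.
Rule 2 (intervocalic voicing): /k/ is a voiceless obstruent between vowels /o/ and /u/, so it voices to [g]. /gokuumkuerov/ → goguumkuerov.
Rule 3 (post-nasal voicing): /k/ is a voiceless stop immediately after the nasal /m/, so it voices to [g]. /goguumkuerov/ → goguumguerov.
Rule 4 (final devoicing): /v/ is a voiced obstruent in word-final position, so it devoices to [f]. /goguumguerov/ → goguumguerof.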